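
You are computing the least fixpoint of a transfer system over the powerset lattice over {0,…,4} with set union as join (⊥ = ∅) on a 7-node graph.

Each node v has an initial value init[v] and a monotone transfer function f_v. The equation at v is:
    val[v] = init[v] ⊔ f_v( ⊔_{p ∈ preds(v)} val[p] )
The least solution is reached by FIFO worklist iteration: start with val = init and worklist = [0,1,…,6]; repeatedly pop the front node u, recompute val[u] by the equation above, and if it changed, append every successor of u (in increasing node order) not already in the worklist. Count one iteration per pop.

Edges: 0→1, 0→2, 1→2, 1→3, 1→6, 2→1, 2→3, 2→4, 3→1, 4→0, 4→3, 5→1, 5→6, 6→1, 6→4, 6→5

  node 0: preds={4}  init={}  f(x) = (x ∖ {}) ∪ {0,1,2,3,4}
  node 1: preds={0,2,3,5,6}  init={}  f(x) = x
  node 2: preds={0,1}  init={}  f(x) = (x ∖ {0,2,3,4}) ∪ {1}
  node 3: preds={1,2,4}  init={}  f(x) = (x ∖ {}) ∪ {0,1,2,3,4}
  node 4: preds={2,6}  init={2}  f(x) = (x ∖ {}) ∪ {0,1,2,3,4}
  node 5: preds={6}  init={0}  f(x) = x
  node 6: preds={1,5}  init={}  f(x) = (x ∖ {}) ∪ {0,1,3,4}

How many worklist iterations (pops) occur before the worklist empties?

14

Worklist (14 pops):
  #1 pop 0: in={2} → {0,1,2,3,4} (was {}); enqueue []
  #2 pop 1: in={0,1,2,3,4} → {0,1,2,3,4} (was {}); enqueue []
  #3 pop 2: in={0,1,2,3,4} → {1} (was {}); enqueue [1]
  #4 pop 3: in={0,1,2,3,4} → {0,1,2,3,4} (was {}); enqueue []
  #5 pop 4: in={1} → {0,1,2,3,4} (was {2}); enqueue [0,3]
  #6 pop 5: in={} → {0} (no change)
  #7 pop 6: in={0,1,2,3,4} → {0,1,2,3,4} (was {}); enqueue [4,5]
  #8 pop 1: in={0,1,2,3,4} → {0,1,2,3,4} (no change)
  #9 pop 0: in={0,1,2,3,4} → {0,1,2,3,4} (no change)
  #10 pop 3: in={0,1,2,3,4} → {0,1,2,3,4} (no change)
  #11 pop 4: in={0,1,2,3,4} → {0,1,2,3,4} (no change)
  #12 pop 5: in={0,1,2,3,4} → {0,1,2,3,4} (was {0}); enqueue [1,6]
  #13 pop 1: in={0,1,2,3,4} → {0,1,2,3,4} (no change)
  #14 pop 6: in={0,1,2,3,4} → {0,1,2,3,4} (no change)

Fixpoint:
  val[0] = {0,1,2,3,4}
  val[1] = {0,1,2,3,4}
  val[2] = {1}
  val[3] = {0,1,2,3,4}
  val[4] = {0,1,2,3,4}
  val[5] = {0,1,2,3,4}
  val[6] = {0,1,2,3,4}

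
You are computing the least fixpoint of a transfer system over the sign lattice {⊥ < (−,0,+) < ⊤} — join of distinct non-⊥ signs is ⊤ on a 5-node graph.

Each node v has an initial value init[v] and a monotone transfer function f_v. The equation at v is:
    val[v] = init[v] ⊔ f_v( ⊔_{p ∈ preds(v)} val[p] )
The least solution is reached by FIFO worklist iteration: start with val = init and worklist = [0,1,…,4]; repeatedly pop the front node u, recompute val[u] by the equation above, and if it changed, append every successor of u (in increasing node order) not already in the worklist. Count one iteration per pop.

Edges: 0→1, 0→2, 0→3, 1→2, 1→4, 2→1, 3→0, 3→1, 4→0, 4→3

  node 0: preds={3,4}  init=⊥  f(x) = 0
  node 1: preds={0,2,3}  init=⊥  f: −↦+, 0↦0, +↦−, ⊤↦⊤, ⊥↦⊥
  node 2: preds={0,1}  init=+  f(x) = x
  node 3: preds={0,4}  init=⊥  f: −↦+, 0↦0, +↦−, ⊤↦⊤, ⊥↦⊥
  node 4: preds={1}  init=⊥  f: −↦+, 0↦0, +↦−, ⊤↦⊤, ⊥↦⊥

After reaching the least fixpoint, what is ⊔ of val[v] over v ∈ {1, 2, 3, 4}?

⊤

Iteration log — 10 steps:
  step 1. node 0  ⊔preds=⊥  new=0  old=⊥  +wl: 
  step 2. node 1  ⊔preds=⊤  new=⊤  old=⊥  +wl: 
  step 3. node 2  ⊔preds=⊤  new=⊤  old=+  +wl: 1
  step 4. node 3  ⊔preds=0  new=0  old=⊥  +wl: 0
  step 5. node 4  ⊔preds=⊤  new=⊤  old=⊥  +wl: 3
  step 6. node 1  ⊔preds=⊤  new=⊤  stable
  step 7. node 0  ⊔preds=⊤  new=0  stable
  step 8. node 3  ⊔preds=⊤  new=⊤  old=0  +wl: 0,1
  step 9. node 0  ⊔preds=⊤  new=0  stable
  step 10. node 1  ⊔preds=⊤  new=⊤  stable

Least fixpoint reached:
  node 0: 0
  node 1: ⊤
  node 2: ⊤
  node 3: ⊤
  node 4: ⊤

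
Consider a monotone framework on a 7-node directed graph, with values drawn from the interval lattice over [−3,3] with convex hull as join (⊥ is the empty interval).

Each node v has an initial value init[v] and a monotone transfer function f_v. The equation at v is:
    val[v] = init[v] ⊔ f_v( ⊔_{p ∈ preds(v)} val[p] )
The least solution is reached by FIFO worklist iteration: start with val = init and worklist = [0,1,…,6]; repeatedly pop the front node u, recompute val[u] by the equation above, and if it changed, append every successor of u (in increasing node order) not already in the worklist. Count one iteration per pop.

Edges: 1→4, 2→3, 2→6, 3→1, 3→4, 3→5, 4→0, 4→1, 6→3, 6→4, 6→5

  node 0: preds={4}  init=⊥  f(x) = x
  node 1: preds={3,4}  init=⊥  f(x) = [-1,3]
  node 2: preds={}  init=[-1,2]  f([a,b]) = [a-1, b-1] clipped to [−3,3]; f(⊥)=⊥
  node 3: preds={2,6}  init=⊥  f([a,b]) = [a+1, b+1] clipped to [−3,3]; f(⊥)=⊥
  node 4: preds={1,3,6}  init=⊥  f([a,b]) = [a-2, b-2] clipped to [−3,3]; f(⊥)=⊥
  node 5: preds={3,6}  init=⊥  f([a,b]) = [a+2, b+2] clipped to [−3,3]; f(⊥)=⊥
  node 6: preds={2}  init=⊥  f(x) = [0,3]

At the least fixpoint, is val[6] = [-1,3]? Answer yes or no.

Iteration log — 12 steps:
  step 1. node 0  ⊔preds=⊥  new=⊥  stable
  step 2. node 1  ⊔preds=⊥  new=[-1,3]  old=⊥  +wl: 
  step 3. node 2  ⊔preds=⊥  new=[-1,2]  stable
  step 4. node 3  ⊔preds=[-1,2]  new=[0,3]  old=⊥  +wl: 1
  step 5. node 4  ⊔preds=[-1,3]  new=[-3,1]  old=⊥  +wl: 0
  step 6. node 5  ⊔preds=[0,3]  new=[2,3]  old=⊥  +wl: 
  step 7. node 6  ⊔preds=[-1,2]  new=[0,3]  old=⊥  +wl: 3,4,5
  step 8. node 1  ⊔preds=[-3,3]  new=[-1,3]  stable
  step 9. node 0  ⊔preds=[-3,1]  new=[-3,1]  old=⊥  +wl: 
  step 10. node 3  ⊔preds=[-1,3]  new=[0,3]  stable
  step 11. node 4  ⊔preds=[-1,3]  new=[-3,1]  stable
  step 12. node 5  ⊔preds=[0,3]  new=[2,3]  stable

Least fixpoint reached:
  node 0: [-3,1]
  node 1: [-1,3]
  node 2: [-1,2]
  node 3: [0,3]
  node 4: [-3,1]
  node 5: [2,3]
  node 6: [0,3]

no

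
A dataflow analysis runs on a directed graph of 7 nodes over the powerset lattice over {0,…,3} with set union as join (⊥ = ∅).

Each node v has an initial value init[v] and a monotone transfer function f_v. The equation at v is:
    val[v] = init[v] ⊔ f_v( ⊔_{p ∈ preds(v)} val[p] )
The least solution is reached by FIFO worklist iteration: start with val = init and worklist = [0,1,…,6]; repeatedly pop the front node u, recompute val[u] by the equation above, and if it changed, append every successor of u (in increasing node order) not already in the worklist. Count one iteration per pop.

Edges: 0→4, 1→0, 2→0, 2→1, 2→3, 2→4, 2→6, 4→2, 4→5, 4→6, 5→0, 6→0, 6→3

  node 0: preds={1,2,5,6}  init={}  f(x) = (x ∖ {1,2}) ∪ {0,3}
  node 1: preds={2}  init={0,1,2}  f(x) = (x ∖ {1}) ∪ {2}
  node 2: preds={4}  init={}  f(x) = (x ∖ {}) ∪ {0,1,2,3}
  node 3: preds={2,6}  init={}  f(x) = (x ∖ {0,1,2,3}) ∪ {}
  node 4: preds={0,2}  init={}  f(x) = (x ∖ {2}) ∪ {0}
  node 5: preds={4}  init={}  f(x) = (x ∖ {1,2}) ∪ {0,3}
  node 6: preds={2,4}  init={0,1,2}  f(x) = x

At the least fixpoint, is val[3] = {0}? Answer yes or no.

no

Iteration log — 12 steps:
  step 1. node 0  ⊔preds={0,1,2}  new={0,3}  old={}  +wl: 
  step 2. node 1  ⊔preds={}  new={0,1,2}  stable
  step 3. node 2  ⊔preds={}  new={0,1,2,3}  old={}  +wl: 0,1
  step 4. node 3  ⊔preds={0,1,2,3}  new={}  stable
  step 5. node 4  ⊔preds={0,1,2,3}  new={0,1,3}  old={}  +wl: 2
  step 6. node 5  ⊔preds={0,1,3}  new={0,3}  old={}  +wl: 
  step 7. node 6  ⊔preds={0,1,2,3}  new={0,1,2,3}  old={0,1,2}  +wl: 3
  step 8. node 0  ⊔preds={0,1,2,3}  new={0,3}  stable
  step 9. node 1  ⊔preds={0,1,2,3}  new={0,1,2,3}  old={0,1,2}  +wl: 0
  step 10. node 2  ⊔preds={0,1,3}  new={0,1,2,3}  stable
  step 11. node 3  ⊔preds={0,1,2,3}  new={}  stable
  step 12. node 0  ⊔preds={0,1,2,3}  new={0,3}  stable

Least fixpoint reached:
  node 0: {0,3}
  node 1: {0,1,2,3}
  node 2: {0,1,2,3}
  node 3: {}
  node 4: {0,1,3}
  node 5: {0,3}
  node 6: {0,1,2,3}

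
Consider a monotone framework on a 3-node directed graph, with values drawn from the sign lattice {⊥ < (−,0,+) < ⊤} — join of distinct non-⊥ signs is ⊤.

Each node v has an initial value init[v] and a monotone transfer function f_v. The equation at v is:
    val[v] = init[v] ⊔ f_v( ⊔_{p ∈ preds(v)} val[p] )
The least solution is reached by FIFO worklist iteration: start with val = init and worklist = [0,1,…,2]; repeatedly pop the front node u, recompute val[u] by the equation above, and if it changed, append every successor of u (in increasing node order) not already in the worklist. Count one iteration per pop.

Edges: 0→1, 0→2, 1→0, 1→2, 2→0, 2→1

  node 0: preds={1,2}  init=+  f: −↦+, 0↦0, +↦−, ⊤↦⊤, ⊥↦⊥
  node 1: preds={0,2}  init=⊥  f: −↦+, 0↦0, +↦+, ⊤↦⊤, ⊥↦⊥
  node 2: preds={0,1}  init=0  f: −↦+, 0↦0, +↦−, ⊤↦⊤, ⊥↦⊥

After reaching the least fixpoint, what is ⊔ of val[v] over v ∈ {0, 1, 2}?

Iteration log — 5 steps:
  step 1. node 0  ⊔preds=0  new=⊤  old=+  +wl: 
  step 2. node 1  ⊔preds=⊤  new=⊤  old=⊥  +wl: 0
  step 3. node 2  ⊔preds=⊤  new=⊤  old=0  +wl: 1
  step 4. node 0  ⊔preds=⊤  new=⊤  stable
  step 5. node 1  ⊔preds=⊤  new=⊤  stable

Least fixpoint reached:
  node 0: ⊤
  node 1: ⊤
  node 2: ⊤

⊤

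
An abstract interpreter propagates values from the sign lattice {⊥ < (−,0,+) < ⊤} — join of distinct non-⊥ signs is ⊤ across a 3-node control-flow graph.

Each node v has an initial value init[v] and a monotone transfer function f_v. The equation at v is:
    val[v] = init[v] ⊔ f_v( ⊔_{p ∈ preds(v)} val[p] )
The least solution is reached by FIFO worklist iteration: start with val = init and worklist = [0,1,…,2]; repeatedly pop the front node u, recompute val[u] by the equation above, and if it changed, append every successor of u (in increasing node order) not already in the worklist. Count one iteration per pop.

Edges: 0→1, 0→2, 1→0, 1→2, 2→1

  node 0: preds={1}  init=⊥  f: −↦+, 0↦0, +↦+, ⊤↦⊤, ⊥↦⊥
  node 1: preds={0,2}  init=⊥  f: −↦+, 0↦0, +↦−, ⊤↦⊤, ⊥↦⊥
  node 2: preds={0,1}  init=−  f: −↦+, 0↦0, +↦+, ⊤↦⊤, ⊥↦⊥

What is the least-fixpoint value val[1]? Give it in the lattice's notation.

⊤

Iteration log — 9 steps:
  step 1. node 0  ⊔preds=⊥  new=⊥  stable
  step 2. node 1  ⊔preds=−  new=+  old=⊥  +wl: 0
  step 3. node 2  ⊔preds=+  new=⊤  old=−  +wl: 1
  step 4. node 0  ⊔preds=+  new=+  old=⊥  +wl: 2
  step 5. node 1  ⊔preds=⊤  new=⊤  old=+  +wl: 0
  step 6. node 2  ⊔preds=⊤  new=⊤  stable
  step 7. node 0  ⊔preds=⊤  new=⊤  old=+  +wl: 1,2
  step 8. node 1  ⊔preds=⊤  new=⊤  stable
  step 9. node 2  ⊔preds=⊤  new=⊤  stable

Least fixpoint reached:
  node 0: ⊤
  node 1: ⊤
  node 2: ⊤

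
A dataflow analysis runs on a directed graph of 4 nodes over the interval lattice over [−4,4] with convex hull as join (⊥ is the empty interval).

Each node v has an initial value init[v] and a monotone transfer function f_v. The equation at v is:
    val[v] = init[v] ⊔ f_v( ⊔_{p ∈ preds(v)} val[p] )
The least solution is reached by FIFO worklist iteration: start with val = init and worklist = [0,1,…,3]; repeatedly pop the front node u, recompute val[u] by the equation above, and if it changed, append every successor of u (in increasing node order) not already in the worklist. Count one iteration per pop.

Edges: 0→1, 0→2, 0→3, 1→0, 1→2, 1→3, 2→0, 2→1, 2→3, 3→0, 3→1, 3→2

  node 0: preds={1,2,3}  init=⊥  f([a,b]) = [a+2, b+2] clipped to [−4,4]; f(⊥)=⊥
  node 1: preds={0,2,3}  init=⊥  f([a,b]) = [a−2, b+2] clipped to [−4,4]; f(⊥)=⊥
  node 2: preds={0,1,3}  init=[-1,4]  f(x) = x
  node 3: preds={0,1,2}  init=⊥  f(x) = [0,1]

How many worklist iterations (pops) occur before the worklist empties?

12

Iteration log — 12 steps:
  step 1. node 0  ⊔preds=[-1,4]  new=[1,4]  old=⊥  +wl: 
  step 2. node 1  ⊔preds=[-1,4]  new=[-3,4]  old=⊥  +wl: 0
  step 3. node 2  ⊔preds=[-3,4]  new=[-3,4]  old=[-1,4]  +wl: 1
  step 4. node 3  ⊔preds=[-3,4]  new=[0,1]  old=⊥  +wl: 2
  step 5. node 0  ⊔preds=[-3,4]  new=[-1,4]  old=[1,4]  +wl: 3
  step 6. node 1  ⊔preds=[-3,4]  new=[-4,4]  old=[-3,4]  +wl: 0
  step 7. node 2  ⊔preds=[-4,4]  new=[-4,4]  old=[-3,4]  +wl: 1
  step 8. node 3  ⊔preds=[-4,4]  new=[0,1]  stable
  step 9. node 0  ⊔preds=[-4,4]  new=[-2,4]  old=[-1,4]  +wl: 2,3
  step 10. node 1  ⊔preds=[-4,4]  new=[-4,4]  stable
  step 11. node 2  ⊔preds=[-4,4]  new=[-4,4]  stable
  step 12. node 3  ⊔preds=[-4,4]  new=[0,1]  stable

Least fixpoint reached:
  node 0: [-2,4]
  node 1: [-4,4]
  node 2: [-4,4]
  node 3: [0,1]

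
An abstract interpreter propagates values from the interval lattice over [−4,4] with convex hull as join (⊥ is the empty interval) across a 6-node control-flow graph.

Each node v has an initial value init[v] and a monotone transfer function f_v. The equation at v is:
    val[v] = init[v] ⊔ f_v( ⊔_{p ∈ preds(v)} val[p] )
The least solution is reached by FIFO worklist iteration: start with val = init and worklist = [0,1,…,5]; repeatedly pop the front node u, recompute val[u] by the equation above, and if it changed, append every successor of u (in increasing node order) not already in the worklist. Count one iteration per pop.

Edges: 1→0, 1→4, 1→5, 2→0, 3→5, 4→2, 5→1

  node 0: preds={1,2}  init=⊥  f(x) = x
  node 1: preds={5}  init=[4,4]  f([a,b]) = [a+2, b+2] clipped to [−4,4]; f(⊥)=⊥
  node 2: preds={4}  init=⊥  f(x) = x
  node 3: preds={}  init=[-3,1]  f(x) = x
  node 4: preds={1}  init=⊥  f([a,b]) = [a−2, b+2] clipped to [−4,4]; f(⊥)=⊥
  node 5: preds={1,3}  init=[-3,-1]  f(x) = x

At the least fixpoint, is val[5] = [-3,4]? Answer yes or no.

yes

Trace (10 dequeues):
  [1] u=0 | in [4,4] | out [4,4] | prev ⊥ | push {}
  [2] u=1 | in [-3,-1] | out [-1,4] | prev [4,4] | push {0}
  [3] u=2 | in ⊥ | out ⊥ | ==
  [4] u=3 | in ⊥ | out [-3,1] | ==
  [5] u=4 | in [-1,4] | out [-3,4] | prev ⊥ | push {2}
  [6] u=5 | in [-3,4] | out [-3,4] | prev [-3,-1] | push {1}
  [7] u=0 | in [-1,4] | out [-1,4] | prev [4,4] | push {}
  [8] u=2 | in [-3,4] | out [-3,4] | prev ⊥ | push {0}
  [9] u=1 | in [-3,4] | out [-1,4] | ==
  [10] u=0 | in [-3,4] | out [-3,4] | prev [-1,4] | push {}

Converged values:
  [0] [-3,4]
  [1] [-1,4]
  [2] [-3,4]
  [3] [-3,1]
  [4] [-3,4]
  [5] [-3,4]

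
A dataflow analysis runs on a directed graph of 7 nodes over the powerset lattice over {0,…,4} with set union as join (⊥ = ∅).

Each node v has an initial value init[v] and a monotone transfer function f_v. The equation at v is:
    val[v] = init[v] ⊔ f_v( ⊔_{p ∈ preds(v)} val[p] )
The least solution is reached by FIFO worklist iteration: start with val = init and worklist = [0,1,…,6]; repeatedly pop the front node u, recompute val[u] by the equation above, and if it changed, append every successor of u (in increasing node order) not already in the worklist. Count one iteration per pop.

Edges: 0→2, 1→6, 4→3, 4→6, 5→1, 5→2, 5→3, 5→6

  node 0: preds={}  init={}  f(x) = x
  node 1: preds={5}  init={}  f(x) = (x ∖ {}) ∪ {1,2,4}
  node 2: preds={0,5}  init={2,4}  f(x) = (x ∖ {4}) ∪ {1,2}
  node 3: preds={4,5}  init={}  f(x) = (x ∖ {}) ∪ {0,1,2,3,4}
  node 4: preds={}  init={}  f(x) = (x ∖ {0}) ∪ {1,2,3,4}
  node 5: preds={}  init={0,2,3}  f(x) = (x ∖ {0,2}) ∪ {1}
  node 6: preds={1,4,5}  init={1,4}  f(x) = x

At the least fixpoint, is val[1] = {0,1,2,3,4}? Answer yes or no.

Trace (10 dequeues):
  [1] u=0 | in {} | out {} | ==
  [2] u=1 | in {0,2,3} | out {0,1,2,3,4} | prev {} | push {}
  [3] u=2 | in {0,2,3} | out {0,1,2,3,4} | prev {2,4} | push {}
  [4] u=3 | in {0,2,3} | out {0,1,2,3,4} | prev {} | push {}
  [5] u=4 | in {} | out {1,2,3,4} | prev {} | push {3}
  [6] u=5 | in {} | out {0,1,2,3} | prev {0,2,3} | push {1,2}
  [7] u=6 | in {0,1,2,3,4} | out {0,1,2,3,4} | prev {1,4} | push {}
  [8] u=3 | in {0,1,2,3,4} | out {0,1,2,3,4} | ==
  [9] u=1 | in {0,1,2,3} | out {0,1,2,3,4} | ==
  [10] u=2 | in {0,1,2,3} | out {0,1,2,3,4} | ==

Converged values:
  [0] {}
  [1] {0,1,2,3,4}
  [2] {0,1,2,3,4}
  [3] {0,1,2,3,4}
  [4] {1,2,3,4}
  [5] {0,1,2,3}
  [6] {0,1,2,3,4}

yes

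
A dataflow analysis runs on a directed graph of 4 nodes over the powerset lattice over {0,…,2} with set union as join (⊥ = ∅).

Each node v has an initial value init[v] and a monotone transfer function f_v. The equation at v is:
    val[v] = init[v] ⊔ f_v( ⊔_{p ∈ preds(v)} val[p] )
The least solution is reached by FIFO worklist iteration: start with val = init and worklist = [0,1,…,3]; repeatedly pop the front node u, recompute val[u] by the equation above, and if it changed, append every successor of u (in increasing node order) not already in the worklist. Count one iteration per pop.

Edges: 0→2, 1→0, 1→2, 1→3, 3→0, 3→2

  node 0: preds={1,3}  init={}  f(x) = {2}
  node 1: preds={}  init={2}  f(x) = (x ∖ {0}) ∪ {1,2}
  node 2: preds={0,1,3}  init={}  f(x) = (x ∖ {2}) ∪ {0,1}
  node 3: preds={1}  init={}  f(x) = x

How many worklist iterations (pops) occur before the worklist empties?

6

Trace (6 dequeues):
  [1] u=0 | in {2} | out {2} | prev {} | push {}
  [2] u=1 | in {} | out {1,2} | prev {2} | push {0}
  [3] u=2 | in {1,2} | out {0,1} | prev {} | push {}
  [4] u=3 | in {1,2} | out {1,2} | prev {} | push {2}
  [5] u=0 | in {1,2} | out {2} | ==
  [6] u=2 | in {1,2} | out {0,1} | ==

Converged values:
  [0] {2}
  [1] {1,2}
  [2] {0,1}
  [3] {1,2}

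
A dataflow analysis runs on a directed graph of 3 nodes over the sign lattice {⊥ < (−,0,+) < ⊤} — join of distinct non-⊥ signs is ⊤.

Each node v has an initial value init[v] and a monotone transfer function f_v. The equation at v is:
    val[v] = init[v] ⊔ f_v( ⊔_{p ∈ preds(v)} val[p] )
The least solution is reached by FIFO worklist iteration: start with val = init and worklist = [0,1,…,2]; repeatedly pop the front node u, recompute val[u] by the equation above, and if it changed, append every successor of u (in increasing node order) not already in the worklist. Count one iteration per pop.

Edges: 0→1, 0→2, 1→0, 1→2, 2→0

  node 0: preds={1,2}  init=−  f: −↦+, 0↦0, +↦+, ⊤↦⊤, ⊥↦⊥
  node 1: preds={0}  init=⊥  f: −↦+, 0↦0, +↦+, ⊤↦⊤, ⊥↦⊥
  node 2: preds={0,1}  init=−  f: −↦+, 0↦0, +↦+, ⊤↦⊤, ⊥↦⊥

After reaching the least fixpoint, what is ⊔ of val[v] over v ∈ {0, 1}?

⊤

Iteration log — 4 steps:
  step 1. node 0  ⊔preds=−  new=⊤  old=−  +wl: 
  step 2. node 1  ⊔preds=⊤  new=⊤  old=⊥  +wl: 0
  step 3. node 2  ⊔preds=⊤  new=⊤  old=−  +wl: 
  step 4. node 0  ⊔preds=⊤  new=⊤  stable

Least fixpoint reached:
  node 0: ⊤
  node 1: ⊤
  node 2: ⊤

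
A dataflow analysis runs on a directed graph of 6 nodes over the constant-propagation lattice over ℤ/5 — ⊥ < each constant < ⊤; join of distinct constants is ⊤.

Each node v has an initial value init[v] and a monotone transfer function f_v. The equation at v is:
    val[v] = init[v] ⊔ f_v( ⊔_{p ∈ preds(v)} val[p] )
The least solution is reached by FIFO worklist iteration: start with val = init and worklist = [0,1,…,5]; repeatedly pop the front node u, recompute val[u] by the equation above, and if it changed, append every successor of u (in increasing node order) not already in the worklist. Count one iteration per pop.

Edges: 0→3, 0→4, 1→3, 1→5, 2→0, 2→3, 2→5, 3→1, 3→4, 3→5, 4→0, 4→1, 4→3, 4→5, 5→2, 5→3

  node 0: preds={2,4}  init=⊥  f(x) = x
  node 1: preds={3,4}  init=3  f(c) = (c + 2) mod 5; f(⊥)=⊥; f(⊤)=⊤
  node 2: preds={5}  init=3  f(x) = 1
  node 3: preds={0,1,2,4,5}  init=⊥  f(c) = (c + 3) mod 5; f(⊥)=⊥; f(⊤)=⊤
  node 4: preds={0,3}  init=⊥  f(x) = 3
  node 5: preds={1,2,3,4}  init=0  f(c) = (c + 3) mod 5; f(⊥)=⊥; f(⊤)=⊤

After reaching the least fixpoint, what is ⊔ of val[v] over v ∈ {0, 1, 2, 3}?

⊤

Trace (12 dequeues):
  [1] u=0 | in 3 | out 3 | prev ⊥ | push {}
  [2] u=1 | in ⊥ | out 3 | ==
  [3] u=2 | in 0 | out ⊤ | prev 3 | push {0}
  [4] u=3 | in ⊤ | out ⊤ | prev ⊥ | push {1}
  [5] u=4 | in ⊤ | out 3 | prev ⊥ | push {3}
  [6] u=5 | in ⊤ | out ⊤ | prev 0 | push {2}
  [7] u=0 | in ⊤ | out ⊤ | prev 3 | push {4}
  [8] u=1 | in ⊤ | out ⊤ | prev 3 | push {5}
  [9] u=3 | in ⊤ | out ⊤ | ==
  [10] u=2 | in ⊤ | out ⊤ | ==
  [11] u=4 | in ⊤ | out 3 | ==
  [12] u=5 | in ⊤ | out ⊤ | ==

Converged values:
  [0] ⊤
  [1] ⊤
  [2] ⊤
  [3] ⊤
  [4] 3
  [5] ⊤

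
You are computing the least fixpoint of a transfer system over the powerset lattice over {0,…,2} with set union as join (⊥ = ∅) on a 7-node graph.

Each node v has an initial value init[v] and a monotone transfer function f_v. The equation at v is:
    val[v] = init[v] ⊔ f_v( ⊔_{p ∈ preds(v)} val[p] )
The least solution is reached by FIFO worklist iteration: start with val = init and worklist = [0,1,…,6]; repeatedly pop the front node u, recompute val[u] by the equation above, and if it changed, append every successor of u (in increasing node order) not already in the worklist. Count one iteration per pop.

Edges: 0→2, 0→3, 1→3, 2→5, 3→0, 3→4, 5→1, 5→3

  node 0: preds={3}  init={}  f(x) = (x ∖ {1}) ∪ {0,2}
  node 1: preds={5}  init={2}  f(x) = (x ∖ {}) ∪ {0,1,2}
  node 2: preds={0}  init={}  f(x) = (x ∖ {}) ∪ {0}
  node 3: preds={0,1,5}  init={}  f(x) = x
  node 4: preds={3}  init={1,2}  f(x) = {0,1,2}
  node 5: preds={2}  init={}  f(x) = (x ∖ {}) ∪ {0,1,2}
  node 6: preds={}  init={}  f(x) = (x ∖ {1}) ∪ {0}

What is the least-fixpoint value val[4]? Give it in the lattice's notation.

Trace (10 dequeues):
  [1] u=0 | in {} | out {0,2} | prev {} | push {}
  [2] u=1 | in {} | out {0,1,2} | prev {2} | push {}
  [3] u=2 | in {0,2} | out {0,2} | prev {} | push {}
  [4] u=3 | in {0,1,2} | out {0,1,2} | prev {} | push {0}
  [5] u=4 | in {0,1,2} | out {0,1,2} | prev {1,2} | push {}
  [6] u=5 | in {0,2} | out {0,1,2} | prev {} | push {1,3}
  [7] u=6 | in {} | out {0} | prev {} | push {}
  [8] u=0 | in {0,1,2} | out {0,2} | ==
  [9] u=1 | in {0,1,2} | out {0,1,2} | ==
  [10] u=3 | in {0,1,2} | out {0,1,2} | ==

Converged values:
  [0] {0,2}
  [1] {0,1,2}
  [2] {0,2}
  [3] {0,1,2}
  [4] {0,1,2}
  [5] {0,1,2}
  [6] {0}

{0,1,2}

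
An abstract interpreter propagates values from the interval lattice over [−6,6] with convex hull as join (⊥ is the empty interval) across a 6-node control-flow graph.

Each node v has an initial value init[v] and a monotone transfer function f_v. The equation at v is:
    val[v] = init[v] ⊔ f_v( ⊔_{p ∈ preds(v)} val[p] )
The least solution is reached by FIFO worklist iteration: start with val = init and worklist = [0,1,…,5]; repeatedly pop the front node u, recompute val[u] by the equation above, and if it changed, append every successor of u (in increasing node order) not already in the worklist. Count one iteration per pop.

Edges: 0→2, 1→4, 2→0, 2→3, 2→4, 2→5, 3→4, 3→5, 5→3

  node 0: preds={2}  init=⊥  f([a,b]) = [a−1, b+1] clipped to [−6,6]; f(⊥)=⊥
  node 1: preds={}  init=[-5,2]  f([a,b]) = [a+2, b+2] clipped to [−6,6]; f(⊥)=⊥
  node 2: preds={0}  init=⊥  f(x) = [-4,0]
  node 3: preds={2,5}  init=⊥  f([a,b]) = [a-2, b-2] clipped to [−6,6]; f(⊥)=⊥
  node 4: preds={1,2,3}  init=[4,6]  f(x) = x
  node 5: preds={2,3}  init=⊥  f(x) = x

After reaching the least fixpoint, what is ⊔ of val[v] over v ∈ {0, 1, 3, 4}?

[-6,6]

Iteration log — 9 steps:
  step 1. node 0  ⊔preds=⊥  new=⊥  stable
  step 2. node 1  ⊔preds=⊥  new=[-5,2]  stable
  step 3. node 2  ⊔preds=⊥  new=[-4,0]  old=⊥  +wl: 0
  step 4. node 3  ⊔preds=[-4,0]  new=[-6,-2]  old=⊥  +wl: 
  step 5. node 4  ⊔preds=[-6,2]  new=[-6,6]  old=[4,6]  +wl: 
  step 6. node 5  ⊔preds=[-6,0]  new=[-6,0]  old=⊥  +wl: 3
  step 7. node 0  ⊔preds=[-4,0]  new=[-5,1]  old=⊥  +wl: 2
  step 8. node 3  ⊔preds=[-6,0]  new=[-6,-2]  stable
  step 9. node 2  ⊔preds=[-5,1]  new=[-4,0]  stable

Least fixpoint reached:
  node 0: [-5,1]
  node 1: [-5,2]
  node 2: [-4,0]
  node 3: [-6,-2]
  node 4: [-6,6]
  node 5: [-6,0]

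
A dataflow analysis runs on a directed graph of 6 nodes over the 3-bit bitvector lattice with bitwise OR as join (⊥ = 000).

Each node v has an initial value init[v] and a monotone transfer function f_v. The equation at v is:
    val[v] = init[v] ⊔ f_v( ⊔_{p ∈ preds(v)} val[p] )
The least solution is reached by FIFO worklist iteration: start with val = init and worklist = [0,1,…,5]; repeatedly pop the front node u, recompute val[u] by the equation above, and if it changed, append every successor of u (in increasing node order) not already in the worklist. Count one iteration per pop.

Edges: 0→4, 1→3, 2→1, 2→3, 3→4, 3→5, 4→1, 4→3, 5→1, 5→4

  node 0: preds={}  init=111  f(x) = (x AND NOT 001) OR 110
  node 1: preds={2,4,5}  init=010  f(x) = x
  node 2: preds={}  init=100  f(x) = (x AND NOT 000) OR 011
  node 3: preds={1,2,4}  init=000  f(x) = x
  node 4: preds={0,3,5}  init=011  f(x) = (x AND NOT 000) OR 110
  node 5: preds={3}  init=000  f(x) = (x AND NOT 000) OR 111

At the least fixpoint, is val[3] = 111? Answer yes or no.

yes

Iteration log — 9 steps:
  step 1. node 0  ⊔preds=000  new=111  stable
  step 2. node 1  ⊔preds=111  new=111  old=010  +wl: 
  step 3. node 2  ⊔preds=000  new=111  old=100  +wl: 1
  step 4. node 3  ⊔preds=111  new=111  old=000  +wl: 
  step 5. node 4  ⊔preds=111  new=111  old=011  +wl: 3
  step 6. node 5  ⊔preds=111  new=111  old=000  +wl: 4
  step 7. node 1  ⊔preds=111  new=111  stable
  step 8. node 3  ⊔preds=111  new=111  stable
  step 9. node 4  ⊔preds=111  new=111  stable

Least fixpoint reached:
  node 0: 111
  node 1: 111
  node 2: 111
  node 3: 111
  node 4: 111
  node 5: 111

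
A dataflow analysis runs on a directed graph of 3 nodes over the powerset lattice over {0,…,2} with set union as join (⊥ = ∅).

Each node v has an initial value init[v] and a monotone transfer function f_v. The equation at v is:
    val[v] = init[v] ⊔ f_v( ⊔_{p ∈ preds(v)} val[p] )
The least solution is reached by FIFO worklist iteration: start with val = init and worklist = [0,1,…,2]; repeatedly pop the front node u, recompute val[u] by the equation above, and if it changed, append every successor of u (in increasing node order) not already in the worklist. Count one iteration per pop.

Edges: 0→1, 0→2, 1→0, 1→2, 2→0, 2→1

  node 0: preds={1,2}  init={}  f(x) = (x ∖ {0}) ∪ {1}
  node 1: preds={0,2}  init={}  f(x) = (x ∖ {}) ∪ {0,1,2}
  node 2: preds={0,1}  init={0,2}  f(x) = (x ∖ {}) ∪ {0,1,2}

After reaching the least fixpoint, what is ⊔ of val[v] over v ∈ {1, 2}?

{0,1,2}

Iteration log — 5 steps:
  step 1. node 0  ⊔preds={0,2}  new={1,2}  old={}  +wl: 
  step 2. node 1  ⊔preds={0,1,2}  new={0,1,2}  old={}  +wl: 0
  step 3. node 2  ⊔preds={0,1,2}  new={0,1,2}  old={0,2}  +wl: 1
  step 4. node 0  ⊔preds={0,1,2}  new={1,2}  stable
  step 5. node 1  ⊔preds={0,1,2}  new={0,1,2}  stable

Least fixpoint reached:
  node 0: {1,2}
  node 1: {0,1,2}
  node 2: {0,1,2}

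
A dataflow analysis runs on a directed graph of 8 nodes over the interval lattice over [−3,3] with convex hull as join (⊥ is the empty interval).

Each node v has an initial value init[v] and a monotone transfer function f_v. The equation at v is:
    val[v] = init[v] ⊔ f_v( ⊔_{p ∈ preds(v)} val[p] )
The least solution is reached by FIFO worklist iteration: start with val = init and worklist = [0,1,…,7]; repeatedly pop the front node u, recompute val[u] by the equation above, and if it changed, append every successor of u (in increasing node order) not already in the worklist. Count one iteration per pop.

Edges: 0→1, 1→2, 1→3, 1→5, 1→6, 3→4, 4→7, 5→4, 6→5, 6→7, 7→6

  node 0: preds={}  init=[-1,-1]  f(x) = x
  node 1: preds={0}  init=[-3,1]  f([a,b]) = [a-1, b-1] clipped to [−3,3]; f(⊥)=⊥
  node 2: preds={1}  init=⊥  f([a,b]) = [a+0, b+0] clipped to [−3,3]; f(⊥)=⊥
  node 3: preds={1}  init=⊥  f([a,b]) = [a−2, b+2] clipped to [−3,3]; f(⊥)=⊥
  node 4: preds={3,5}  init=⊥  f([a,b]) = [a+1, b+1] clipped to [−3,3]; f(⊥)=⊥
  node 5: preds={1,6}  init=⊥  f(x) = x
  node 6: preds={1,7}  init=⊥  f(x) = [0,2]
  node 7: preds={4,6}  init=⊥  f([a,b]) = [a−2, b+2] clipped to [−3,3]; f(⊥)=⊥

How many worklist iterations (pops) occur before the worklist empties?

Iteration log — 12 steps:
  step 1. node 0  ⊔preds=⊥  new=[-1,-1]  stable
  step 2. node 1  ⊔preds=[-1,-1]  new=[-3,1]  stable
  step 3. node 2  ⊔preds=[-3,1]  new=[-3,1]  old=⊥  +wl: 
  step 4. node 3  ⊔preds=[-3,1]  new=[-3,3]  old=⊥  +wl: 
  step 5. node 4  ⊔preds=[-3,3]  new=[-2,3]  old=⊥  +wl: 
  step 6. node 5  ⊔preds=[-3,1]  new=[-3,1]  old=⊥  +wl: 4
  step 7. node 6  ⊔preds=[-3,1]  new=[0,2]  old=⊥  +wl: 5
  step 8. node 7  ⊔preds=[-2,3]  new=[-3,3]  old=⊥  +wl: 6
  step 9. node 4  ⊔preds=[-3,3]  new=[-2,3]  stable
  step 10. node 5  ⊔preds=[-3,2]  new=[-3,2]  old=[-3,1]  +wl: 4
  step 11. node 6  ⊔preds=[-3,3]  new=[0,2]  stable
  step 12. node 4  ⊔preds=[-3,3]  new=[-2,3]  stable

Least fixpoint reached:
  node 0: [-1,-1]
  node 1: [-3,1]
  node 2: [-3,1]
  node 3: [-3,3]
  node 4: [-2,3]
  node 5: [-3,2]
  node 6: [0,2]
  node 7: [-3,3]

12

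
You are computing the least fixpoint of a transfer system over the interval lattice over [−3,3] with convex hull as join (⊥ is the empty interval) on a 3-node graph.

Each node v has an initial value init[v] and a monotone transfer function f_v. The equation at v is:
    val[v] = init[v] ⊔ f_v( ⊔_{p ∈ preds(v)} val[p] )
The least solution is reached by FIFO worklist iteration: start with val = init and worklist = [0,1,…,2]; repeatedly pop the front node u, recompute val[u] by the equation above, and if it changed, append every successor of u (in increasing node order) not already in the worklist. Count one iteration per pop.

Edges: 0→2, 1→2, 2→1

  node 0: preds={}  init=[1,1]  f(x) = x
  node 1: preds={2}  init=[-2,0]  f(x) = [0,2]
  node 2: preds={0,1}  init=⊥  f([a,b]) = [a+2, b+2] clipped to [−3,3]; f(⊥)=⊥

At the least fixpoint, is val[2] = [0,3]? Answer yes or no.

yes

Worklist (4 pops):
  #1 pop 0: in=⊥ → [1,1] (no change)
  #2 pop 1: in=⊥ → [-2,2] (was [-2,0]); enqueue []
  #3 pop 2: in=[-2,2] → [0,3] (was ⊥); enqueue [1]
  #4 pop 1: in=[0,3] → [-2,2] (no change)

Fixpoint:
  val[0] = [1,1]
  val[1] = [-2,2]
  val[2] = [0,3]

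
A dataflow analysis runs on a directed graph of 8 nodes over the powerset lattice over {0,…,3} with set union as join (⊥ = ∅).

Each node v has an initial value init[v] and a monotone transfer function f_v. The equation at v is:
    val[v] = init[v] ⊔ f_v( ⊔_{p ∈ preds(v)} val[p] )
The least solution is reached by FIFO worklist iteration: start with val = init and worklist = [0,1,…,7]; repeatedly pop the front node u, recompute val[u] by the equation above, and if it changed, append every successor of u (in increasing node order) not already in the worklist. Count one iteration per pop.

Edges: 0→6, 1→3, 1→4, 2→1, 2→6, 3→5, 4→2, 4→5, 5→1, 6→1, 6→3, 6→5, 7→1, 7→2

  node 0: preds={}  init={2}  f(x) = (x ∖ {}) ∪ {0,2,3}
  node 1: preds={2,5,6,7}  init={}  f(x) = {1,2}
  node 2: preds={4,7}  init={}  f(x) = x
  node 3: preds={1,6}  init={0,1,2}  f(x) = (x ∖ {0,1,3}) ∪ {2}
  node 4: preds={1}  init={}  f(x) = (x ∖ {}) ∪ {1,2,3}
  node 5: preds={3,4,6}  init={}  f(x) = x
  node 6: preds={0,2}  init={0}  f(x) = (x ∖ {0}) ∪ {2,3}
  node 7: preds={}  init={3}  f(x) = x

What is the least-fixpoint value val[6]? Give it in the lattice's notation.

{0,1,2,3}

Iteration log — 17 steps:
  step 1. node 0  ⊔preds={}  new={0,2,3}  old={2}  +wl: 
  step 2. node 1  ⊔preds={0,3}  new={1,2}  old={}  +wl: 
  step 3. node 2  ⊔preds={3}  new={3}  old={}  +wl: 1
  step 4. node 3  ⊔preds={0,1,2}  new={0,1,2}  stable
  step 5. node 4  ⊔preds={1,2}  new={1,2,3}  old={}  +wl: 2
  step 6. node 5  ⊔preds={0,1,2,3}  new={0,1,2,3}  old={}  +wl: 
  step 7. node 6  ⊔preds={0,2,3}  new={0,2,3}  old={0}  +wl: 3,5
  step 8. node 7  ⊔preds={}  new={3}  stable
  step 9. node 1  ⊔preds={0,1,2,3}  new={1,2}  stable
  step 10. node 2  ⊔preds={1,2,3}  new={1,2,3}  old={3}  +wl: 1,6
  step 11. node 3  ⊔preds={0,1,2,3}  new={0,1,2}  stable
  step 12. node 5  ⊔preds={0,1,2,3}  new={0,1,2,3}  stable
  step 13. node 1  ⊔preds={0,1,2,3}  new={1,2}  stable
  step 14. node 6  ⊔preds={0,1,2,3}  new={0,1,2,3}  old={0,2,3}  +wl: 1,3,5
  step 15. node 1  ⊔preds={0,1,2,3}  new={1,2}  stable
  step 16. node 3  ⊔preds={0,1,2,3}  new={0,1,2}  stable
  step 17. node 5  ⊔preds={0,1,2,3}  new={0,1,2,3}  stable

Least fixpoint reached:
  node 0: {0,2,3}
  node 1: {1,2}
  node 2: {1,2,3}
  node 3: {0,1,2}
  node 4: {1,2,3}
  node 5: {0,1,2,3}
  node 6: {0,1,2,3}
  node 7: {3}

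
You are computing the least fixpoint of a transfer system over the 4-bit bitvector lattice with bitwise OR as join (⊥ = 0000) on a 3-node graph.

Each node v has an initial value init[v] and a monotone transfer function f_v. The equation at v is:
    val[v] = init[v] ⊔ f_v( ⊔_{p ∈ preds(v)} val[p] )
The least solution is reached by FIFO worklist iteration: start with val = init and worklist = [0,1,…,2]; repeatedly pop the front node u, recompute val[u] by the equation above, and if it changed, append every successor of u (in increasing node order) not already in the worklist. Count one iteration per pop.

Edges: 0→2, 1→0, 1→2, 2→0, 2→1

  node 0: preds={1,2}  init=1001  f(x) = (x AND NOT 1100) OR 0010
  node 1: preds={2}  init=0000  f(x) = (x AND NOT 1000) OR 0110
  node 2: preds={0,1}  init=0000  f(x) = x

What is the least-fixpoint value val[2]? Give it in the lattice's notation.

1111

Iteration log — 7 steps:
  step 1. node 0  ⊔preds=0000  new=1011  old=1001  +wl: 
  step 2. node 1  ⊔preds=0000  new=0110  old=0000  +wl: 0
  step 3. node 2  ⊔preds=1111  new=1111  old=0000  +wl: 1
  step 4. node 0  ⊔preds=1111  new=1011  stable
  step 5. node 1  ⊔preds=1111  new=0111  old=0110  +wl: 0,2
  step 6. node 0  ⊔preds=1111  new=1011  stable
  step 7. node 2  ⊔preds=1111  new=1111  stable

Least fixpoint reached:
  node 0: 1011
  node 1: 0111
  node 2: 1111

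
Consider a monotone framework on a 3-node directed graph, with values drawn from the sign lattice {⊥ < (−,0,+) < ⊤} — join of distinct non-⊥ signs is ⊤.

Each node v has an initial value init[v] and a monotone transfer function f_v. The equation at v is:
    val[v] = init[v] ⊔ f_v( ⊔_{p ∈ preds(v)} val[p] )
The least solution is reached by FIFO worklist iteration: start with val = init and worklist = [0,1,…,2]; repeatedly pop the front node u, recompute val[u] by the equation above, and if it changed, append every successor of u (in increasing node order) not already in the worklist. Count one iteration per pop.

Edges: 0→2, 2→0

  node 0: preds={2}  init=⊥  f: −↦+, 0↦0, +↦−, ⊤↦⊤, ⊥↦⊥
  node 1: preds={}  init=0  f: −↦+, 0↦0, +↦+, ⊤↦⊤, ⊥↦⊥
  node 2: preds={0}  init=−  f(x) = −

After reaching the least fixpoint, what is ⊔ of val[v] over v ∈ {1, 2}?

⊤

Trace (3 dequeues):
  [1] u=0 | in − | out + | prev ⊥ | push {}
  [2] u=1 | in ⊥ | out 0 | ==
  [3] u=2 | in + | out − | ==

Converged values:
  [0] +
  [1] 0
  [2] −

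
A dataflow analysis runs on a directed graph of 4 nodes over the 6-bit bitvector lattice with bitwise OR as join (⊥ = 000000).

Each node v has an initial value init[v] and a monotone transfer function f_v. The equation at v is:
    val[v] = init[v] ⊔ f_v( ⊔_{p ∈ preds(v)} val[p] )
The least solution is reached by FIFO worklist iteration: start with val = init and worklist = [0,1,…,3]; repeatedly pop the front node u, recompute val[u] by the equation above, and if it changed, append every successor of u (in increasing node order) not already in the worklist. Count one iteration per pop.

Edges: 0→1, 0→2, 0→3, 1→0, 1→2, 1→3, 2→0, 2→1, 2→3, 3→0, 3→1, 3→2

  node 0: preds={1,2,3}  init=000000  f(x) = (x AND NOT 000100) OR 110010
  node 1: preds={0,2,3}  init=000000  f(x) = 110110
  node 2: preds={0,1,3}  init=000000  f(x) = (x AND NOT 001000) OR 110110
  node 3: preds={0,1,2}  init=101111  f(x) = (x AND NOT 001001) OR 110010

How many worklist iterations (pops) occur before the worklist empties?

Iteration log — 7 steps:
  step 1. node 0  ⊔preds=101111  new=111011  old=000000  +wl: 
  step 2. node 1  ⊔preds=111111  new=110110  old=000000  +wl: 0
  step 3. node 2  ⊔preds=111111  new=110111  old=000000  +wl: 1
  step 4. node 3  ⊔preds=111111  new=111111  old=101111  +wl: 2
  step 5. node 0  ⊔preds=111111  new=111011  stable
  step 6. node 1  ⊔preds=111111  new=110110  stable
  step 7. node 2  ⊔preds=111111  new=110111  stable

Least fixpoint reached:
  node 0: 111011
  node 1: 110110
  node 2: 110111
  node 3: 111111

7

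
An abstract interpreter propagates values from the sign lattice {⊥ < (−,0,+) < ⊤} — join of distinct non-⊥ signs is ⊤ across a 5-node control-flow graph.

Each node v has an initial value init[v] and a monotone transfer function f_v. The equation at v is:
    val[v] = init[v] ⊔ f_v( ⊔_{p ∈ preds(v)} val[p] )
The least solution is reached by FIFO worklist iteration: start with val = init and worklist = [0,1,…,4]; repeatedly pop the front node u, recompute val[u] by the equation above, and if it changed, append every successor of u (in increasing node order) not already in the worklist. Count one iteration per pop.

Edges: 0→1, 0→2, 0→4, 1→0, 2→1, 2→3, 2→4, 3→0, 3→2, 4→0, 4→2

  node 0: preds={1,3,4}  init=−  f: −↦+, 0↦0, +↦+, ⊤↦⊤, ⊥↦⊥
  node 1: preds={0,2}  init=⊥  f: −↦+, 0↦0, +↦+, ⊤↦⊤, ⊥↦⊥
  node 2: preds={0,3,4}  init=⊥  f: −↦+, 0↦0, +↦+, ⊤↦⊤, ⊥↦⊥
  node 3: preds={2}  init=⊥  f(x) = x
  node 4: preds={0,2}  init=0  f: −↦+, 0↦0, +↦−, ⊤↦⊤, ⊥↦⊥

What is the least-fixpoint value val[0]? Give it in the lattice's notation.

⊤

Worklist (8 pops):
  #1 pop 0: in=0 → ⊤ (was −); enqueue []
  #2 pop 1: in=⊤ → ⊤ (was ⊥); enqueue [0]
  #3 pop 2: in=⊤ → ⊤ (was ⊥); enqueue [1]
  #4 pop 3: in=⊤ → ⊤ (was ⊥); enqueue [2]
  #5 pop 4: in=⊤ → ⊤ (was 0); enqueue []
  #6 pop 0: in=⊤ → ⊤ (no change)
  #7 pop 1: in=⊤ → ⊤ (no change)
  #8 pop 2: in=⊤ → ⊤ (no change)

Fixpoint:
  val[0] = ⊤
  val[1] = ⊤
  val[2] = ⊤
  val[3] = ⊤
  val[4] = ⊤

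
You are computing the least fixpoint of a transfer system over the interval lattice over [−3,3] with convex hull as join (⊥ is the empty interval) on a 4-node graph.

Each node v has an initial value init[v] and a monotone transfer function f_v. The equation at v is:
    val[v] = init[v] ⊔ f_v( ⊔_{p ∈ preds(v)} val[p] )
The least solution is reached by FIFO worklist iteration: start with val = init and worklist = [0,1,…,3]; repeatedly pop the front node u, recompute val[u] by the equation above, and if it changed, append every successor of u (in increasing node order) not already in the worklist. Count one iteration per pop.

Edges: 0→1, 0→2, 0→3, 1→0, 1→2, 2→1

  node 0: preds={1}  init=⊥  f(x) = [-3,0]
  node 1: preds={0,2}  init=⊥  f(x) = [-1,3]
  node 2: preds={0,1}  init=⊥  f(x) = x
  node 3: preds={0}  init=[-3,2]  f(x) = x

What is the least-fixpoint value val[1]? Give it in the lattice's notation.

Worklist (6 pops):
  #1 pop 0: in=⊥ → [-3,0] (was ⊥); enqueue []
  #2 pop 1: in=[-3,0] → [-1,3] (was ⊥); enqueue [0]
  #3 pop 2: in=[-3,3] → [-3,3] (was ⊥); enqueue [1]
  #4 pop 3: in=[-3,0] → [-3,2] (no change)
  #5 pop 0: in=[-1,3] → [-3,0] (no change)
  #6 pop 1: in=[-3,3] → [-1,3] (no change)

Fixpoint:
  val[0] = [-3,0]
  val[1] = [-1,3]
  val[2] = [-3,3]
  val[3] = [-3,2]

[-1,3]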